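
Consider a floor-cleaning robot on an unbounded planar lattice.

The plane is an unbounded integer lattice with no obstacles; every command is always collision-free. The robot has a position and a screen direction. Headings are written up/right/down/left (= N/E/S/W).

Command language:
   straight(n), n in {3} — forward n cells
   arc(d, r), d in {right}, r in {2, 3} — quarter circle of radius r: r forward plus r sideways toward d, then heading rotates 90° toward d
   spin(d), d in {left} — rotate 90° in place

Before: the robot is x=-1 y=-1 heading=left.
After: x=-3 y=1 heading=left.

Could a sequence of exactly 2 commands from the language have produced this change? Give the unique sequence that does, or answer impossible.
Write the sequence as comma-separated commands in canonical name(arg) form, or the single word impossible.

arc(right, 2), spin(left)

key: heading stays W — rotations cancel among the 2 commands
t0: x=-1 y=-1 heading=left
step 1 (arc(right, 2)): x=-3 y=1 heading=up
step 2 (spin(left)): x=-3 y=1 heading=left
all 16 alternatives checked — unique.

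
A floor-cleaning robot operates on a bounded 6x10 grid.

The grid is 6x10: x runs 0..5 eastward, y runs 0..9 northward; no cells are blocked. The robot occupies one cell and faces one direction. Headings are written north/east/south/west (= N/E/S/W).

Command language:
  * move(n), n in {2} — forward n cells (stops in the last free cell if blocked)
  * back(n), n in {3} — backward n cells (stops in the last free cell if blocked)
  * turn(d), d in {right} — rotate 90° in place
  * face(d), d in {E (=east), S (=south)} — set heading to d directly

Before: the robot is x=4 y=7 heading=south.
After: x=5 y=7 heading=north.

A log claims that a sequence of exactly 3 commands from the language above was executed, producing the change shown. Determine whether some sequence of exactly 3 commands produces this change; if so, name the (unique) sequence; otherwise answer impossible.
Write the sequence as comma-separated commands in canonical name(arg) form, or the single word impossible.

turn(right), back(3), turn(right)

key: position moved to (5,7) AND the heading swung to N — translation plus rotation needed
initial: x=4 y=7 heading=south
t=1 turn(right) ⇒ x=4 y=7 heading=west
t=2 back(3) ⇒ x=5 y=7 heading=west
t=3 turn(right) ⇒ x=5 y=7 heading=north
uniquely the one of 125 3-step routes that fits.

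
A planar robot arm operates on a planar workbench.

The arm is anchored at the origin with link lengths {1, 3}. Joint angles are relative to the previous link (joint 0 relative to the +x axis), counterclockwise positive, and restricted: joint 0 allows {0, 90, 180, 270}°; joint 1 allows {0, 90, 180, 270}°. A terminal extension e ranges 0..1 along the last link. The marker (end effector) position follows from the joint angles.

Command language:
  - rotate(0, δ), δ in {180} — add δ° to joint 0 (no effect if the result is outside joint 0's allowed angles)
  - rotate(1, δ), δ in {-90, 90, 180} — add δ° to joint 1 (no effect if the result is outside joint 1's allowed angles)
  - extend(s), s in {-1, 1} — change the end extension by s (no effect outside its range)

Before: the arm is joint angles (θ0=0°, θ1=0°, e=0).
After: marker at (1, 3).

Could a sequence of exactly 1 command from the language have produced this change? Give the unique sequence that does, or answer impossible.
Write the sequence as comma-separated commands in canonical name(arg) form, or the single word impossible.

rotate(1, 90)

from: joint angles (θ0=0°, θ1=0°, e=0)
t=1 rotate(1, 90) ⇒ joint angles (θ0=0°, θ1=90°, e=0)
no rival 1-sequence matches.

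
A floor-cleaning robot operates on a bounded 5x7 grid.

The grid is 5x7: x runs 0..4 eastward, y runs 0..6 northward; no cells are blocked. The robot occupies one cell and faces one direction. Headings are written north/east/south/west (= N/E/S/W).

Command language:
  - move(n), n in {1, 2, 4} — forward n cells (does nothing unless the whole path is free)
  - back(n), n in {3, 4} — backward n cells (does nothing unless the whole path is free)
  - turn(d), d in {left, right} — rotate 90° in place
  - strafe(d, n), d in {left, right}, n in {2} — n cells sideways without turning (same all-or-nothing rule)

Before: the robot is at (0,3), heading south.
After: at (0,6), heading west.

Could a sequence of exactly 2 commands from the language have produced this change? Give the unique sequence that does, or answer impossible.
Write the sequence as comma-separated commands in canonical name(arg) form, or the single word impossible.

key: cell and facing (now W) both changed — the 2 commands mix motion and turning
start: at (0,3), heading south
[1] after back(3): at (0,6), heading south
[2] after turn(right): at (0,6), heading west
no other 2-command option fits: unique.

back(3), turn(right)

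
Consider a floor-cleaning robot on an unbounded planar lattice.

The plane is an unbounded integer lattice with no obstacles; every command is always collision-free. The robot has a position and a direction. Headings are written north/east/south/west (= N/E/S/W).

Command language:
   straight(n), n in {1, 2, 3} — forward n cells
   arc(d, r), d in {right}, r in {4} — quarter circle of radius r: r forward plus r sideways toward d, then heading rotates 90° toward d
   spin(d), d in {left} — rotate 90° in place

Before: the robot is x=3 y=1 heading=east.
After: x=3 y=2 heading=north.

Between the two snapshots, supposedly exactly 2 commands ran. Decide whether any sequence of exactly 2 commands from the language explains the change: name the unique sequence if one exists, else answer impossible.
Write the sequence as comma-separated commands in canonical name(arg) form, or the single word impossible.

spin(left), straight(1)

key: position moved to (3,2) AND the heading swung to N — translation plus rotation needed
start: x=3 y=1 heading=east
[1] after spin(left): x=3 y=1 heading=north
[2] after straight(1): x=3 y=2 heading=north
uniquely the one of 25 2-step routes that fits.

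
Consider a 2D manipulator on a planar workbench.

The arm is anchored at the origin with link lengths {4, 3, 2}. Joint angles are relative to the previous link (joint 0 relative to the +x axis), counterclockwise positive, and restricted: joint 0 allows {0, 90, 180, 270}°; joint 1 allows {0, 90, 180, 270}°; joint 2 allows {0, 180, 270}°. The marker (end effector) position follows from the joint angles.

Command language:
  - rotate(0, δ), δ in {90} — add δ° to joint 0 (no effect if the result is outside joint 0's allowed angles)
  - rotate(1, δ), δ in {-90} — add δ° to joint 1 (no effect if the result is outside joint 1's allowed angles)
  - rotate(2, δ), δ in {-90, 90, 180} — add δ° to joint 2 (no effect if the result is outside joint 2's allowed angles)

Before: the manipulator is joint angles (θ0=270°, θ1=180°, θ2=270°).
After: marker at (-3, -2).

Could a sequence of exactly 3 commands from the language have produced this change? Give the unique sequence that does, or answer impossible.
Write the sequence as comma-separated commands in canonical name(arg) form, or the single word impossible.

from: joint angles (θ0=270°, θ1=180°, θ2=270°)
[1] after rotate(1, -90): joint angles (θ0=270°, θ1=90°, θ2=270°)
[2] after rotate(1, -90): joint angles (θ0=270°, θ1=0°, θ2=270°)
[3] after rotate(1, -90): joint angles (θ0=270°, θ1=270°, θ2=270°)
uniquely the one of 125 3-step routes that fits.

rotate(1, -90), rotate(1, -90), rotate(1, -90)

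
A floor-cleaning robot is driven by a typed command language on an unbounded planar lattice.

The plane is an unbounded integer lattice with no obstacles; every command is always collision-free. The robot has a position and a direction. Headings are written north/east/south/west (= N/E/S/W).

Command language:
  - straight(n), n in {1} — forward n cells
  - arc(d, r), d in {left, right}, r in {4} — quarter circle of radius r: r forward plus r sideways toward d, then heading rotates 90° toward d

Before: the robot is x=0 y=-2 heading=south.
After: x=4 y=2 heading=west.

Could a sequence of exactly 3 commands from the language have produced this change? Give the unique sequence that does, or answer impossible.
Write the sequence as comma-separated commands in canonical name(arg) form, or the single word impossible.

key: position moved to (4,2) AND the heading swung to W — translation plus rotation needed
start: x=0 y=-2 heading=south
1. arc(left, 4) → x=4 y=-6 heading=east
2. arc(left, 4) → x=8 y=-2 heading=north
3. arc(left, 4) → x=4 y=2 heading=west
no other 3-command option fits: unique.

arc(left, 4), arc(left, 4), arc(left, 4)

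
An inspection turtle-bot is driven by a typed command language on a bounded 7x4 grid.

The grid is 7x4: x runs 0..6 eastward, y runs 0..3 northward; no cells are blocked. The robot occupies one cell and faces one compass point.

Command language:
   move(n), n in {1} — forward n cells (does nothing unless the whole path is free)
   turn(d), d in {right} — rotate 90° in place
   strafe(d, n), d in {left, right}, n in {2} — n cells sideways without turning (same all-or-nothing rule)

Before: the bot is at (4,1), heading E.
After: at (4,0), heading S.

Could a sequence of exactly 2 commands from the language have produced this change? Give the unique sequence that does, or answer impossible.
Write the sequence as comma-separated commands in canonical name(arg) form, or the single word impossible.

turn(right), move(1)

key: position moved to (4,0) AND the heading swung to S — translation plus rotation needed
begin: at (4,1), heading E
step 1 (turn(right)): at (4,1), heading S
step 2 (move(1)): at (4,0), heading S
no other 2-command option fits: unique.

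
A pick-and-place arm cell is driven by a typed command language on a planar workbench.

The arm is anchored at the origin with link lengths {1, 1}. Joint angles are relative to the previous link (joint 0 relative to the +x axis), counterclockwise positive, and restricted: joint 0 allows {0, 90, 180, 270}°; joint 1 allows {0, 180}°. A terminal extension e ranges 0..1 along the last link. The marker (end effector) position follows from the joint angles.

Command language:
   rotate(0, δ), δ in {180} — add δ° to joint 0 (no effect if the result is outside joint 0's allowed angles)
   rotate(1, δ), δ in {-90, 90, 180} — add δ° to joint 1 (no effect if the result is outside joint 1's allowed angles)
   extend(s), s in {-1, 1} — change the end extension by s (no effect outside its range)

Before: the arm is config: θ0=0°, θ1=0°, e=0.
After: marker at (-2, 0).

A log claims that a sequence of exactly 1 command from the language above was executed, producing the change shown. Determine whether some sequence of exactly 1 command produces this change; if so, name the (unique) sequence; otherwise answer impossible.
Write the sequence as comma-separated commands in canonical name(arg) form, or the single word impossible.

rotate(0, 180)

begin: config: θ0=0°, θ1=0°, e=0
step 1 (rotate(0, 180)): config: θ0=180°, θ1=0°, e=0
uniquely the one of 6 1-step routes that fits.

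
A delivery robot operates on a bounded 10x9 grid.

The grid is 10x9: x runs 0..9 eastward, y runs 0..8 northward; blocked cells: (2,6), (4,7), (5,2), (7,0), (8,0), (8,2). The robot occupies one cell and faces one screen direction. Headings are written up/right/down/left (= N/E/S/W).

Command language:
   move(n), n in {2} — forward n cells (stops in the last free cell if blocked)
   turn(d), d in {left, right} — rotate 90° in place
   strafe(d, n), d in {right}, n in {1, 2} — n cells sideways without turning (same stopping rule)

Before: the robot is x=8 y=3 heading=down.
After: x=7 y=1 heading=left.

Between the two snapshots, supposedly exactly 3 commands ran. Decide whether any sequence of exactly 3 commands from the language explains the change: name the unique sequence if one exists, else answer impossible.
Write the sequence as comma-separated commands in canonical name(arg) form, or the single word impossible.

strafe(right, 1), move(2), turn(right)

key: cell and facing (now W) both changed — the 3 commands mix motion and turning
start: x=8 y=3 heading=down
1. strafe(right, 1) → x=7 y=3 heading=down
2. move(2) → x=7 y=1 heading=down
3. turn(right) → x=7 y=1 heading=left
no rival 3-sequence matches.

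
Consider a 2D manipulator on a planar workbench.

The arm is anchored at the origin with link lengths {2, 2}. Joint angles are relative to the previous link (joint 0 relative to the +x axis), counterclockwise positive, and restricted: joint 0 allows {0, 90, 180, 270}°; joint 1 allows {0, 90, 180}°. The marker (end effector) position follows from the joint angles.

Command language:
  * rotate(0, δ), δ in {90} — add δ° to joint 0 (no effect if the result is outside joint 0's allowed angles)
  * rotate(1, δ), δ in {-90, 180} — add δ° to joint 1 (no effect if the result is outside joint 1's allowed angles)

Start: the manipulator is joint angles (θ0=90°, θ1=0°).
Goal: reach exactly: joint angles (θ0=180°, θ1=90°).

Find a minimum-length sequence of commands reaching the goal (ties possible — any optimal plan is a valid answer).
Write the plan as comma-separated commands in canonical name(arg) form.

rotate(1, 180), rotate(0, 90), rotate(1, -90)

from: joint angles (θ0=90°, θ1=0°)
1. rotate(1, 180) → joint angles (θ0=90°, θ1=180°)
2. rotate(0, 90) → joint angles (θ0=180°, θ1=180°)
3. rotate(1, -90) → joint angles (θ0=180°, θ1=90°)
shorter routes all fall short; 3 is best.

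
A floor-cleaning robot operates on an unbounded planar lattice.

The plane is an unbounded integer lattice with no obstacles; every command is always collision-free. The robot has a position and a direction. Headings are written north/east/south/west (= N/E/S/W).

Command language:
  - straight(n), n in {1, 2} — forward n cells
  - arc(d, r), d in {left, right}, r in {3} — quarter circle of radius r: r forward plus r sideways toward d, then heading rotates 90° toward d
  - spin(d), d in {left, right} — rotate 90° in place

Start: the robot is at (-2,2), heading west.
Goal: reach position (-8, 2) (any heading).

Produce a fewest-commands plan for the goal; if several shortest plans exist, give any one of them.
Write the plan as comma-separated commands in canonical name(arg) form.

spin(left), arc(right, 3), arc(right, 3)

t0: at (-2,2), heading west
[1] after spin(left): at (-2,2), heading south
[2] after arc(right, 3): at (-5,-1), heading west
[3] after arc(right, 3): at (-8,2), heading north
minimal: 3 command(s), checked below 3.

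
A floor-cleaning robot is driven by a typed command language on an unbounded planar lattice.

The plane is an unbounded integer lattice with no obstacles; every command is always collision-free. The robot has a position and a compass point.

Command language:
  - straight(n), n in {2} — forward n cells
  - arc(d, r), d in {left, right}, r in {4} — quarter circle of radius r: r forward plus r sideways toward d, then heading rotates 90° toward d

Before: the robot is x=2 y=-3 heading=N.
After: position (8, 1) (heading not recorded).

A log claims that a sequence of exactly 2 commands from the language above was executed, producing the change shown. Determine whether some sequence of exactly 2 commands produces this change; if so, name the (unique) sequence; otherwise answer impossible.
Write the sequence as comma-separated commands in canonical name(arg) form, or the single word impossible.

key: order matters: swapping arc(right, 4) and straight(2) lands elsewhere
start: x=2 y=-3 heading=N
step 1 (arc(right, 4)): x=6 y=1 heading=E
step 2 (straight(2)): x=8 y=1 heading=E
all 9 alternatives checked — unique.

arc(right, 4), straight(2)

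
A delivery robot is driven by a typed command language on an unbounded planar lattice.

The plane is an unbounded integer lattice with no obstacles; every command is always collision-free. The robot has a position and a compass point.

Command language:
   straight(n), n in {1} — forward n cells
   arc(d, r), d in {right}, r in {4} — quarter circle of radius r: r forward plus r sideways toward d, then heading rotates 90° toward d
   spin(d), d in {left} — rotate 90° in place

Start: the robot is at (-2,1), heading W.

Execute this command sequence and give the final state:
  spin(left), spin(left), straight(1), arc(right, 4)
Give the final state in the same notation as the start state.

begin: at (-2,1), heading W
1. spin(left) → at (-2,1), heading S
2. spin(left) → at (-2,1), heading E
3. straight(1) → at (-1,1), heading E
4. arc(right, 4) → at (3,-3), heading S

at (3,-3), heading S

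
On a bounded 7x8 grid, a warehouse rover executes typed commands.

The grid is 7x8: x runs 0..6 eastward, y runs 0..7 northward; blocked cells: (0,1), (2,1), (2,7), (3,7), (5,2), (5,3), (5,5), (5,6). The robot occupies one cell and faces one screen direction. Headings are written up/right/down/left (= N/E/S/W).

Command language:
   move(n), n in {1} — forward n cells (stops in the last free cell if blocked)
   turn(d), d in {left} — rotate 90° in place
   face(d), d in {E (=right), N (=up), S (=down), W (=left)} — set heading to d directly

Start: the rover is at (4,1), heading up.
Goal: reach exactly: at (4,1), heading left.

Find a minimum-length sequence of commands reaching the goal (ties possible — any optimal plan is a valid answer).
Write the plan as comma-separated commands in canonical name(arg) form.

turn(left)

initial: at (4,1), heading up
t=1 turn(left) ⇒ at (4,1), heading left
minimal: 1 command(s), checked below 1.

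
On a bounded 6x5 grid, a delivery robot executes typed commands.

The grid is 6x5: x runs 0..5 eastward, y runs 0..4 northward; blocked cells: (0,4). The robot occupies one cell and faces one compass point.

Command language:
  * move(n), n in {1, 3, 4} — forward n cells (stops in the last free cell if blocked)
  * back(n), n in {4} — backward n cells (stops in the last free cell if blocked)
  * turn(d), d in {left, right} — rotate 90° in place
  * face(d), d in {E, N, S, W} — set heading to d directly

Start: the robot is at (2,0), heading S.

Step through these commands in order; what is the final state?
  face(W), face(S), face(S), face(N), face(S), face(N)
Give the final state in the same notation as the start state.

initial: at (2,0), heading S
t=1 face(W) ⇒ at (2,0), heading W
t=2 face(S) ⇒ at (2,0), heading S
t=3 face(S) ⇒ at (2,0), heading S
t=4 face(N) ⇒ at (2,0), heading N
t=5 face(S) ⇒ at (2,0), heading S
t=6 face(N) ⇒ at (2,0), heading N

at (2,0), heading N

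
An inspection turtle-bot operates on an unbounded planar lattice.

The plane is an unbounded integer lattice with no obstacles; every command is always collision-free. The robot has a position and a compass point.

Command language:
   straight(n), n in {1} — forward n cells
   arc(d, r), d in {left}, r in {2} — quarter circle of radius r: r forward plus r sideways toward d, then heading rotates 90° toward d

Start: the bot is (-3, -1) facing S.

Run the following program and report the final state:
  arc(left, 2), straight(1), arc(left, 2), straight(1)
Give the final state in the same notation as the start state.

t0: (-3, -1) facing S
t=1 arc(left, 2) ⇒ (-1, -3) facing E
t=2 straight(1) ⇒ (0, -3) facing E
t=3 arc(left, 2) ⇒ (2, -1) facing N
t=4 straight(1) ⇒ (2, 0) facing N

(2, 0) facing N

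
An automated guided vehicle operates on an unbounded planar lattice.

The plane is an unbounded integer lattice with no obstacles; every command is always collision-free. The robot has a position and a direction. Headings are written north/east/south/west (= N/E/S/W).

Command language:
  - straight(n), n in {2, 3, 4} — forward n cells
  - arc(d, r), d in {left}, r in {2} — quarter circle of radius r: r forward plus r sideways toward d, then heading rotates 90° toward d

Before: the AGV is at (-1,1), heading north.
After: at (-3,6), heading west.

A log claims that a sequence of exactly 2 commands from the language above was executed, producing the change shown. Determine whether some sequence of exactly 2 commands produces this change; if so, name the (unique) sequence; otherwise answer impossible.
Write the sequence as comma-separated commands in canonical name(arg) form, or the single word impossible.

straight(3), arc(left, 2)

key: cell and facing (now W) both changed — the 2 commands mix motion and turning
t0: at (-1,1), heading north
1. straight(3) → at (-1,4), heading north
2. arc(left, 2) → at (-3,6), heading west
uniquely the one of 16 2-step routes that fits.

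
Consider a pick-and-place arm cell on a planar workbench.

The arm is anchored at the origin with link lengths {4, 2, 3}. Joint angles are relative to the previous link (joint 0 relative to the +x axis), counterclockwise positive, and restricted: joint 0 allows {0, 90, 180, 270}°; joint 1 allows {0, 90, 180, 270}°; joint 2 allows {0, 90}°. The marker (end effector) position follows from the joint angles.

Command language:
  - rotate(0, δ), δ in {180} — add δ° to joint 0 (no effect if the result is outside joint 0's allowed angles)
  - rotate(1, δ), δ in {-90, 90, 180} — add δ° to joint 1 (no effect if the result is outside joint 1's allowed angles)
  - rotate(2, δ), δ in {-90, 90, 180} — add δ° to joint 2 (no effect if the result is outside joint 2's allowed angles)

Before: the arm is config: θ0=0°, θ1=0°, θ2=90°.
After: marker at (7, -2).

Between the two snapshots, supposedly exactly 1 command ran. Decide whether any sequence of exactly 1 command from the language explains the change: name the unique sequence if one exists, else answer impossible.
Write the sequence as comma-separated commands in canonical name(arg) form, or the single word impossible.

rotate(1, -90)

begin: config: θ0=0°, θ1=0°, θ2=90°
1. rotate(1, -90) → config: θ0=0°, θ1=270°, θ2=90°
no other 1-command option fits: unique.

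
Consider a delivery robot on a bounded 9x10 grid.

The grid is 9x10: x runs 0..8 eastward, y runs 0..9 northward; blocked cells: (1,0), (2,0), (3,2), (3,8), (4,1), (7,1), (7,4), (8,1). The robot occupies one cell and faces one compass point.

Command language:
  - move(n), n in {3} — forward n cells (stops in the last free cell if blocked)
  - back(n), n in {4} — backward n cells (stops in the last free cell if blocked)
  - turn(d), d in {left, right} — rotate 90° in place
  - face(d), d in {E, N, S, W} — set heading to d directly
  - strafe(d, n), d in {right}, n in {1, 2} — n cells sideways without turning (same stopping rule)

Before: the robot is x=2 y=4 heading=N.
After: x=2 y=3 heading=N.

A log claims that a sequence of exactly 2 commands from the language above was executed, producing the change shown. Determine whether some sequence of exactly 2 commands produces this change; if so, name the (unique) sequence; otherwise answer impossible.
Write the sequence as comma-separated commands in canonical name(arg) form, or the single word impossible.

move(3), back(4)

key: running back(4) before move(3) would end elsewhere — order is forced
initial: x=2 y=4 heading=N
step 1 (move(3)): x=2 y=7 heading=N
step 2 (back(4)): x=2 y=3 heading=N
no rival 2-sequence matches.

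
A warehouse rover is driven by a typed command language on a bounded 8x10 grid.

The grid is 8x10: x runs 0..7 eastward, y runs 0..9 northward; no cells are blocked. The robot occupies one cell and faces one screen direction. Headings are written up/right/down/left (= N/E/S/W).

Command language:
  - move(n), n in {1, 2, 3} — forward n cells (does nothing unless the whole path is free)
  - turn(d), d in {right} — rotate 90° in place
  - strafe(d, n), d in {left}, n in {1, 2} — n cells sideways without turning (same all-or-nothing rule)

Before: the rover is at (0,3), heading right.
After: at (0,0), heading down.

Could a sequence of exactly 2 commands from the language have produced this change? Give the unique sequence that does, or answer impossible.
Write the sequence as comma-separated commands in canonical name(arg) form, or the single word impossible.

turn(right), move(3)

key: order matters: swapping turn(right) and move(3) lands elsewhere
t0: at (0,3), heading right
step 1 (turn(right)): at (0,3), heading down
step 2 (move(3)): at (0,0), heading down
no rival 2-sequence matches.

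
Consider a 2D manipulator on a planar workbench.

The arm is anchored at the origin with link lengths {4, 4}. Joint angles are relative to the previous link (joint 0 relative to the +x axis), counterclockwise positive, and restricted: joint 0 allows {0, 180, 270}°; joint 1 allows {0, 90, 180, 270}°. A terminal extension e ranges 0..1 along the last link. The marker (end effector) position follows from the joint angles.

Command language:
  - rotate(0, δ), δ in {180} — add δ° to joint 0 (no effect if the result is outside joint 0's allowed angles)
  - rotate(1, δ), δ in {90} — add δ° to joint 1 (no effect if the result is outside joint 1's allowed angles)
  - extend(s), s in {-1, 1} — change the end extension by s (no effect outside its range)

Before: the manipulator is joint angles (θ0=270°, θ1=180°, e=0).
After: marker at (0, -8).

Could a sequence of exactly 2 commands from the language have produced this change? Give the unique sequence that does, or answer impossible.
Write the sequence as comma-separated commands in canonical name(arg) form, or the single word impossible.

rotate(1, 90), rotate(1, 90)

start: joint angles (θ0=270°, θ1=180°, e=0)
t=1 rotate(1, 90) ⇒ joint angles (θ0=270°, θ1=270°, e=0)
t=2 rotate(1, 90) ⇒ joint angles (θ0=270°, θ1=0°, e=0)
no other 2-command option fits: unique.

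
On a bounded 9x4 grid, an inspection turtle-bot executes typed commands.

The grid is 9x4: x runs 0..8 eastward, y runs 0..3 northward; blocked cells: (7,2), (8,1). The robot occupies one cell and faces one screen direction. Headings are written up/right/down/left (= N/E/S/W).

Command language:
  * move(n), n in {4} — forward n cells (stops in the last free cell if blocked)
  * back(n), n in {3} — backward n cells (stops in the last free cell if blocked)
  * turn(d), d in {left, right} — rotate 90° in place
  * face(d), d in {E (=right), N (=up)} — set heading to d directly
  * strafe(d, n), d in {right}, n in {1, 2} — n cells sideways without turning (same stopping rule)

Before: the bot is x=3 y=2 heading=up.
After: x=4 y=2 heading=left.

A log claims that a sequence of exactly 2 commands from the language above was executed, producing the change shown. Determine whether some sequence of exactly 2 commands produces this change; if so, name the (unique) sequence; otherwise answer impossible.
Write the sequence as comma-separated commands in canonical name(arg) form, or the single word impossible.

key: running turn(left) before strafe(right, 1) would end elsewhere — order is forced
t0: x=3 y=2 heading=up
[1] after strafe(right, 1): x=4 y=2 heading=up
[2] after turn(left): x=4 y=2 heading=left
uniquely the one of 64 2-step routes that fits.

strafe(right, 1), turn(left)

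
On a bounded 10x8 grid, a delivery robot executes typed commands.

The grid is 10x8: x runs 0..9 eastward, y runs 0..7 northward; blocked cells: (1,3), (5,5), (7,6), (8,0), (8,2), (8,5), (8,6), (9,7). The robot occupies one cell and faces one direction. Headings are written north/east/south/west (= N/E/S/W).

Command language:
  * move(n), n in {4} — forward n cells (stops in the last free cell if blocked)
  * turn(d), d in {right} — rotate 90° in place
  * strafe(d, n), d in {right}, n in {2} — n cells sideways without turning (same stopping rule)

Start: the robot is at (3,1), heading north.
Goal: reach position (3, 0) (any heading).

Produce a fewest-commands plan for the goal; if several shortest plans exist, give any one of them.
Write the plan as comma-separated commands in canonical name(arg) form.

begin: at (3,1), heading north
[1] after turn(right): at (3,1), heading east
[2] after strafe(right, 2): at (3,0), heading east
minimal: 2 command(s), checked below 2.

turn(right), strafe(right, 2)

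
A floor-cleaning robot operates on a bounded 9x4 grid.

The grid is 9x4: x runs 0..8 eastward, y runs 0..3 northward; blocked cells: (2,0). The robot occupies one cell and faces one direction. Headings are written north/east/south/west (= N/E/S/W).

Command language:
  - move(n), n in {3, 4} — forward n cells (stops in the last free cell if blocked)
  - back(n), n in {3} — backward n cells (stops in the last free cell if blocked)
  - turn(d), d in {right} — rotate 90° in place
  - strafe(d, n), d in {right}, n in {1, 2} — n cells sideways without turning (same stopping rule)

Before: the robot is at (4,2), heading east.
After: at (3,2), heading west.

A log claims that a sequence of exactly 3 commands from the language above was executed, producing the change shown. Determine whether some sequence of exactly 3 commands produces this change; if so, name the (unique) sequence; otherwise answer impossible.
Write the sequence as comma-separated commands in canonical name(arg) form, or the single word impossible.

key: position moved to (3,2) AND the heading swung to W — translation plus rotation needed
initial: at (4,2), heading east
t=1 turn(right) ⇒ at (4,2), heading south
t=2 strafe(right, 1) ⇒ at (3,2), heading south
t=3 turn(right) ⇒ at (3,2), heading west
all 216 alternatives checked — unique.

turn(right), strafe(right, 1), turn(right)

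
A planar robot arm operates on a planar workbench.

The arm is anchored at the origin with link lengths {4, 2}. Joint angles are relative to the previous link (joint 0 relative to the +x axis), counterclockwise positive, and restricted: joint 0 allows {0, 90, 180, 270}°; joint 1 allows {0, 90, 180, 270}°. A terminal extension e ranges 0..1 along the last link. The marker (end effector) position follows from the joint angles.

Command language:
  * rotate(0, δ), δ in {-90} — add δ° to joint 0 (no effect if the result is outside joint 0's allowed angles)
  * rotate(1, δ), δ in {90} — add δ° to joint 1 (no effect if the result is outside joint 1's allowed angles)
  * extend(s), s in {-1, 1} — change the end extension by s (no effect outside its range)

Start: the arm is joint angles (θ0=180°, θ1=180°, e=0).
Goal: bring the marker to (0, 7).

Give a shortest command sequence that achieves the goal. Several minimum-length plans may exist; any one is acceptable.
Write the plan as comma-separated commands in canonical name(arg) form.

rotate(0, -90), extend(1), rotate(1, 90), rotate(1, 90)

start: joint angles (θ0=180°, θ1=180°, e=0)
[1] after rotate(0, -90): joint angles (θ0=90°, θ1=180°, e=0)
[2] after extend(1): joint angles (θ0=90°, θ1=180°, e=1)
[3] after rotate(1, 90): joint angles (θ0=90°, θ1=270°, e=1)
[4] after rotate(1, 90): joint angles (θ0=90°, θ1=0°, e=1)
shorter routes all fall short; 4 is best.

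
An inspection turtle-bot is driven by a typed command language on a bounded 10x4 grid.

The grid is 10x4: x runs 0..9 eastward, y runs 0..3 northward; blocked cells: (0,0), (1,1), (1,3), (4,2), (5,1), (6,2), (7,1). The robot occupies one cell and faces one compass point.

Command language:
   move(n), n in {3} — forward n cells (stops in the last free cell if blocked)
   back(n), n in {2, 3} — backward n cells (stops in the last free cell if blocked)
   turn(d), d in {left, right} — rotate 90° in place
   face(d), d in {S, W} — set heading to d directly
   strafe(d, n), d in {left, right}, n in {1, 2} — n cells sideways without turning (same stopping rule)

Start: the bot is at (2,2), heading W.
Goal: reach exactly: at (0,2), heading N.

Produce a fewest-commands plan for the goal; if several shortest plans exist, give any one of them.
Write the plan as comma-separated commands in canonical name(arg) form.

move(3), turn(right)

t0: at (2,2), heading W
[1] after move(3): at (0,2), heading W
[2] after turn(right): at (0,2), heading N
shorter routes all fall short; 2 is best.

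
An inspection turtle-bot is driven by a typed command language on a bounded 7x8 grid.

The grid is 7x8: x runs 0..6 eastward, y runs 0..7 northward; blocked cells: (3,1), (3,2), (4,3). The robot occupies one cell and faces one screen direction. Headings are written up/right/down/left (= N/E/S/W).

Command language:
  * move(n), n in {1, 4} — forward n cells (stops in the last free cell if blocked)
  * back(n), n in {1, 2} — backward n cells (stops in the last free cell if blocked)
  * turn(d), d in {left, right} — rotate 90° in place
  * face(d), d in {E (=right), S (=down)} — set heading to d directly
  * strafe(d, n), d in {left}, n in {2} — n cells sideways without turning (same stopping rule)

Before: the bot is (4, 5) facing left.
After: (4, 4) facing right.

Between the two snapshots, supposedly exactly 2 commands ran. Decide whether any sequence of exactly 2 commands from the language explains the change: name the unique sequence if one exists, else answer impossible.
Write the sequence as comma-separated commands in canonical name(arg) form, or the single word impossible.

strafe(left, 2), face(E)

key: strafe(left, 2) is stopped early by the blocked cell at (4,3)
begin: (4, 5) facing left
t=1 strafe(left, 2) ⇒ (4, 4) facing left
t=2 face(E) ⇒ (4, 4) facing right
uniquely the one of 81 2-step routes that fits.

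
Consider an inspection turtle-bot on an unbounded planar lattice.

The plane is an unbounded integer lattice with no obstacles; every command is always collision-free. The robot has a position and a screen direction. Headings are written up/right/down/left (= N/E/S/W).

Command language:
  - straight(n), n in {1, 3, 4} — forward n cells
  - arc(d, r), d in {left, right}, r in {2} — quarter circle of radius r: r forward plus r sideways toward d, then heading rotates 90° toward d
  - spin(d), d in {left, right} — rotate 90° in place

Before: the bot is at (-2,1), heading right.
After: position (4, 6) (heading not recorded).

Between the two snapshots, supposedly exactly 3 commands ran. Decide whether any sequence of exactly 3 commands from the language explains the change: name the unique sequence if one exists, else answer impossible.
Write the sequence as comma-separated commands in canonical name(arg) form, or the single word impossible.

key: running straight(3) before straight(4) would end elsewhere — order is forced
start: at (-2,1), heading right
t=1 straight(4) ⇒ at (2,1), heading right
t=2 arc(left, 2) ⇒ at (4,3), heading up
t=3 straight(3) ⇒ at (4,6), heading up
no other 3-command option fits: unique.

straight(4), arc(left, 2), straight(3)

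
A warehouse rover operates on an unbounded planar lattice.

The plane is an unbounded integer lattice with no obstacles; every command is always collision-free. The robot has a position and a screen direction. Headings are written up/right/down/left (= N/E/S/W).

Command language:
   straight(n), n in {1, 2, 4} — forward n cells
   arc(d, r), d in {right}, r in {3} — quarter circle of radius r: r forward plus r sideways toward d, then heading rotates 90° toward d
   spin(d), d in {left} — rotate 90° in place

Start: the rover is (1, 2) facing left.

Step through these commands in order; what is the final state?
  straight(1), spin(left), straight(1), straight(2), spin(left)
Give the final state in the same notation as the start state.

initial: (1, 2) facing left
step 1 (straight(1)): (0, 2) facing left
step 2 (spin(left)): (0, 2) facing down
step 3 (straight(1)): (0, 1) facing down
step 4 (straight(2)): (0, -1) facing down
step 5 (spin(left)): (0, -1) facing right

(0, -1) facing right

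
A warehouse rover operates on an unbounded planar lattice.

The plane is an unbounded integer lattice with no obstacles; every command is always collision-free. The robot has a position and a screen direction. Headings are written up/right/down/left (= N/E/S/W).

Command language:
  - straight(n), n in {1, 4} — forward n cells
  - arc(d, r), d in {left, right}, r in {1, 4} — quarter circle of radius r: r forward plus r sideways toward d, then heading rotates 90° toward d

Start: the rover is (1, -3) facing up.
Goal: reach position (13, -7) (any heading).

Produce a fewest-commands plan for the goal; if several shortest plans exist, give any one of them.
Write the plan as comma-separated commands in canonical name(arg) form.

begin: (1, -3) facing up
[1] after arc(right, 4): (5, 1) facing right
[2] after arc(right, 4): (9, -3) facing down
[3] after arc(left, 4): (13, -7) facing right
no 2-step plan works, so 3 is optimal.

arc(right, 4), arc(right, 4), arc(left, 4)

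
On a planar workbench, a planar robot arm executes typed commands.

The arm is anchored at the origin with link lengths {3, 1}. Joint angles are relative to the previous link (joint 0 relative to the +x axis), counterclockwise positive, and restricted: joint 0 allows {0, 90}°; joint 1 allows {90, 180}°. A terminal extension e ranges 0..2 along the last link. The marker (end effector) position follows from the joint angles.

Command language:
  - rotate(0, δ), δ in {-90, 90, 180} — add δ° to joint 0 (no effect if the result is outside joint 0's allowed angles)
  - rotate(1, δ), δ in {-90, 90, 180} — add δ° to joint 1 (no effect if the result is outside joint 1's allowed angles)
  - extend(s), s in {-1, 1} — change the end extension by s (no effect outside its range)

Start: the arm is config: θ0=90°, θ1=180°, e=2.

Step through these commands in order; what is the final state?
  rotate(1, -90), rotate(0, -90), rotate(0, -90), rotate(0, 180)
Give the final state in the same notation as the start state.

t0: config: θ0=90°, θ1=180°, e=2
step 1 (rotate(1, -90)): config: θ0=90°, θ1=90°, e=2
step 2 (rotate(0, -90)): config: θ0=0°, θ1=90°, e=2
step 3 (rotate(0, -90)): config: θ0=0°, θ1=90°, e=2
step 4 (rotate(0, 180)): config: θ0=0°, θ1=90°, e=2

config: θ0=0°, θ1=90°, e=2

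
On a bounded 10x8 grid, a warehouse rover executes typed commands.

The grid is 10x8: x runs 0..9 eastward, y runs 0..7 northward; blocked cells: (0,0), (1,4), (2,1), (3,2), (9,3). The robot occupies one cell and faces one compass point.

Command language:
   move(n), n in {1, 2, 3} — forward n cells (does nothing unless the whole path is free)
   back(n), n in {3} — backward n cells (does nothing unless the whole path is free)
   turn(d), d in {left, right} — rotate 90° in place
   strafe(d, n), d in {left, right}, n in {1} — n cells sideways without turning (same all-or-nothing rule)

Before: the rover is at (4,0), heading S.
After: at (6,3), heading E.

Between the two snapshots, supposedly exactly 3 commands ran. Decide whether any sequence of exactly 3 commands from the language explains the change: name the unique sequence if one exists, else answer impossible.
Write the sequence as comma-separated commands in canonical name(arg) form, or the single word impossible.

back(3), turn(left), move(2)

key: order matters: swapping back(3) and move(2) lands elsewhere
from: at (4,0), heading S
step 1 (back(3)): at (4,3), heading S
step 2 (turn(left)): at (4,3), heading E
step 3 (move(2)): at (6,3), heading E
all 512 alternatives checked — unique.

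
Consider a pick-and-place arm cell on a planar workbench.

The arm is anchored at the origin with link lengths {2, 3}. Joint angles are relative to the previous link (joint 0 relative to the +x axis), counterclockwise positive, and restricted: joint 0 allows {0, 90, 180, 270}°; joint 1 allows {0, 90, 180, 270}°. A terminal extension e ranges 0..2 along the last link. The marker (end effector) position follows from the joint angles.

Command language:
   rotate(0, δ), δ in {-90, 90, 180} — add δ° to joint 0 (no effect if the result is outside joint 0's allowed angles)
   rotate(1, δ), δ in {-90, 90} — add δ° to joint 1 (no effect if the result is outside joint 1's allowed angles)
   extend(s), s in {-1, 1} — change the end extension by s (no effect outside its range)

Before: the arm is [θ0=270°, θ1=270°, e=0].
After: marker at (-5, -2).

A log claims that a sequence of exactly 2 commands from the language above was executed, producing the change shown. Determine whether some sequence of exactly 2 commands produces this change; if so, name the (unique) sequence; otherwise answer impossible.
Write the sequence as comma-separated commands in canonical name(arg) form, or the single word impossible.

extend(1), extend(1)

t0: [θ0=270°, θ1=270°, e=0]
1. extend(1) → [θ0=270°, θ1=270°, e=1]
2. extend(1) → [θ0=270°, θ1=270°, e=2]
uniquely the one of 49 2-step routes that fits.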